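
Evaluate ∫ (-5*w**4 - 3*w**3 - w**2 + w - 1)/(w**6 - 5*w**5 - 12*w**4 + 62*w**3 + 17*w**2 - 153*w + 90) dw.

Factor the denominator: (w - 5)*(w - 3)*(w - 1)**2*(w + 2)*(w + 3).
Partial-fraction decomposition: 337/(768*(w + 3)) - 1/(5*(w + 2)) - 21/(64*(w - 1)) - 3/(32*(w - 1)**2) + 493/(240*(w - 3)) - 503/(256*(w - 5)).
Integrate each term; A/(w−a) gives A·log|w−a|; A/(w−a)² gives −A/(w−a).

-503*log(w - 5)/256 + 493*log(w - 3)/240 - 21*log(w - 1)/64 - log(w + 2)/5 + 337*log(w + 3)/768 + 3/(32*w - 32) + C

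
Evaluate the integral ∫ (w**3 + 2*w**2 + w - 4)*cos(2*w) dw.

Use integration by parts with u = w**3 + 2*w**2 + w - 4, dv = cos(2*w) dw, so v = sin(2*w)/2.
Apply parts 3 times (tabular method): alternate signs, differentiate u down to 0, integrate dv up.

w**3*sin(2*w)/2 + w**2*sin(2*w) + 3*w**2*cos(2*w)/4 - w*sin(2*w)/4 + w*cos(2*w) - 5*sin(2*w)/2 - cos(2*w)/8 + C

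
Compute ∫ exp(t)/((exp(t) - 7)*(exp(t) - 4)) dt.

Let u = e^t, du = e^t dt.
The integral becomes ∫ du/((u-7)(u-4)); decompose into partial fractions.

log(exp(t) - 7)/3 - log(exp(t) - 4)/3 + C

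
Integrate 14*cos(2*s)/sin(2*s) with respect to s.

Let u = sin(2*s), so du = (2*cos(2*s)) ds.
Rewriting, the integral becomes 7·∫ 1/u du = 7·log(u).
Substituting back, u = sin(2*s).

7*log(sin(2*s)) + C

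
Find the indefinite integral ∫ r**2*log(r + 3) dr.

r**3*log(r + 3)/3 - r**3/9 + r**2/2 - 3*r + 9*log(r + 3) + C

Use integration by parts with u = log(r + 3), dv = r**2 dr.
Then du = 1/(r + 3) dr and v = r**3/3.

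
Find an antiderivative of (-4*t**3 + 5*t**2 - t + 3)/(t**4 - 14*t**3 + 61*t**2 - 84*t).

-log(t)/28 - 377*log(t - 7)/28 + 59*log(t - 4)/4 - 21*log(t - 3)/4 + C

Factor the denominator: t*(t - 7)*(t - 4)*(t - 3).
Partial-fraction decomposition: -21/(4*(t - 3)) + 59/(4*(t - 4)) - 377/(28*(t - 7)) - 1/(28*t).
Integrate each term: A/(t−a) contributes A·log|t−a|.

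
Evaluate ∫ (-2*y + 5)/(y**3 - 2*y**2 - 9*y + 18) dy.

-log(y - 3)/6 - log(y - 2)/5 + 11*log(y + 3)/30 + C

Factor the denominator: (y - 3)*(y - 2)*(y + 3).
Partial-fraction decomposition: 11/(30*(y + 3)) - 1/(5*(y - 2)) - 1/(6*(y - 3)).
Integrate each term: A/(y−a) contributes A·log|y−a|.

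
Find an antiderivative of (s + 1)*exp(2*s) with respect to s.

Use integration by parts with u = s + 1, dv = exp(2*s) ds, so v = exp(2*s)/2.
Apply parts 1 times (tabular method): alternate signs, differentiate u down to 0, integrate dv up.

(2*s + 1)*exp(2*s)/4 + C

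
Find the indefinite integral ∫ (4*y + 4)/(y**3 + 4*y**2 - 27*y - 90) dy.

Factor the denominator: (y - 5)*(y + 3)*(y + 6).
Partial-fraction decomposition: -20/(33*(y + 6)) + 1/(3*(y + 3)) + 3/(11*(y - 5)).
Integrate each term: A/(y−a) contributes A·log|y−a|.

3*log(y - 5)/11 + log(y + 3)/3 - 20*log(y + 6)/33 + C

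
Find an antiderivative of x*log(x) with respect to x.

Use integration by parts with u = log(x), dv = x dx.
Then du = 1/x dx and v = x**2/2.

x**2*log(x)/2 - x**2/4 + C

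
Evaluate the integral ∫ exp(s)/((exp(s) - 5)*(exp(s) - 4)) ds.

log(exp(s) - 5) - log(exp(s) - 4) + C

Let u = e^s, du = e^s ds.
The integral becomes ∫ du/((u-5)(u-4)); decompose into partial fractions.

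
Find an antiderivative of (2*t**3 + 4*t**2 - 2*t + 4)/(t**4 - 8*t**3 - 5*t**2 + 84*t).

log(t)/21 + 436*log(t - 7)/105 - 47*log(t - 4)/21 + 4*log(t + 3)/105 + C

Factor the denominator: t*(t - 7)*(t - 4)*(t + 3).
Partial-fraction decomposition: 4/(105*(t + 3)) - 47/(21*(t - 4)) + 436/(105*(t - 7)) + 1/(21*t).
Integrate each term: A/(t−a) contributes A·log|t−a|.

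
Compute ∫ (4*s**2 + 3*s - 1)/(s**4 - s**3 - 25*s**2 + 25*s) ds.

Factor the denominator: s*(s - 5)*(s - 1)*(s + 5).
Partial-fraction decomposition: -7/(25*(s + 5)) - 1/(4*(s - 1)) + 57/(100*(s - 5)) - 1/(25*s).
Integrate each term: A/(s−a) contributes A·log|s−a|.

-log(s)/25 + 57*log(s - 5)/100 - log(s - 1)/4 - 7*log(s + 5)/25 + C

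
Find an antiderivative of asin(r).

r*asin(r) + sqrt(-r**2 + 1) + C

Use integration by parts with u = arcsin(r), dv = dr.
Then du = 1/sqrt(-r**2 + 1) dr.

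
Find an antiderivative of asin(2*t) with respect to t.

Use integration by parts with u = arcsin(2*t), dv = dt.
Then du = 2/sqrt(-4*t**2 + 1) dt.

t*asin(2*t) + sqrt(-4*t**2 + 1)/2 + C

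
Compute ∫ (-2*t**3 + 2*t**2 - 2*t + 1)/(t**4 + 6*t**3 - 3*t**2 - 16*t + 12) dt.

Factor the denominator: (t - 1)**2*(t + 2)*(t + 6).
Partial-fraction decomposition: -517/(196*(t + 6)) + 29/(36*(t + 2)) - 74/(441*(t - 1)) - 1/(21*(t - 1)**2).
Integrate each term; A/(t−a) gives A·log|t−a|; A/(t−a)² gives −A/(t−a).

-74*log(t - 1)/441 + 29*log(t + 2)/36 - 517*log(t + 6)/196 + 1/(21*t - 21) + C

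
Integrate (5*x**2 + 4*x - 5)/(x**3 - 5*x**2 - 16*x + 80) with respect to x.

Factor the denominator: (x - 5)*(x - 4)*(x + 4).
Partial-fraction decomposition: 59/(72*(x + 4)) - 91/(8*(x - 4)) + 140/(9*(x - 5)).
Integrate each term: A/(x−a) contributes A·log|x−a|.

140*log(x - 5)/9 - 91*log(x - 4)/8 + 59*log(x + 4)/72 + C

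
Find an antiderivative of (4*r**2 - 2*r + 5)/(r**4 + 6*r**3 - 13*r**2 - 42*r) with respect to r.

-5*log(r)/42 + 7*log(r - 3)/30 + log(r + 2)/2 - 43*log(r + 7)/70 + C

Factor the denominator: r*(r - 3)*(r + 2)*(r + 7).
Partial-fraction decomposition: -43/(70*(r + 7)) + 1/(2*(r + 2)) + 7/(30*(r - 3)) - 5/(42*r).
Integrate each term: A/(r−a) contributes A·log|r−a|.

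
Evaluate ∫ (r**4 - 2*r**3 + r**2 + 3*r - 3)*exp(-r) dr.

Use integration by parts with u = r**4 - 2*r**3 + r**2 + 3*r - 3, dv = exp(-r) dr, so v = -exp(-r).
Apply parts 4 times (tabular method): alternate signs, differentiate u down to 0, integrate dv up.

(-r**4 - 2*r**3 - 7*r**2 - 17*r - 14)*exp(-r) + C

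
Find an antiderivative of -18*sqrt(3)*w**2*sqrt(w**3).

-4*sqrt(3)*(w**3)**(3/2) + C

Let u = 3*w**3, so du = (9*w**2) dw.
Rewriting, the integral becomes -2·∫ √u du = -2·(2/3)u^(3/2).
Substituting back, u = 3*w**3.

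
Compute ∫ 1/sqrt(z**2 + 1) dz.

log(z + sqrt(z**2 + 1)) + C

Substitute z = tan(θ), so dz = sec(θ)^2 dθ and the radical becomes sqrt(z**2 + 1) = sec(θ) by the Pythagorean identity.
Integrate the resulting trig expression in θ, then back-substitute tan(θ) = z, sec(θ) = sqrt(z**2 + 1) (absorbing any constant into C).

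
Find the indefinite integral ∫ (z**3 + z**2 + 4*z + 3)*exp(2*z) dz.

(4*z**3 - 2*z**2 + 18*z + 3)*exp(2*z)/8 + C

Use integration by parts with u = z**3 + z**2 + 4*z + 3, dv = exp(2*z) dz, so v = exp(2*z)/2.
Apply parts 3 times (tabular method): alternate signs, differentiate u down to 0, integrate dv up.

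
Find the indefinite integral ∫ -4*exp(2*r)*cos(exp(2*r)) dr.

Let u = exp(2*r), so du = (2*exp(2*r)) dr.
Rewriting, the integral becomes -2·∫ cos(u) du = -2·sin(u).
Substituting back, u = exp(2*r).

-2*sin(exp(2*r)) + C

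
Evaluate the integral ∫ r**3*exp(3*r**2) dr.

(3*r**2 - 1)*exp(3*r**2)/18 + C

Let u = r², du = 2r dr; rewrite as (1/2)∫ u^1·exp(3u) du.
Now integrate by parts 1 time.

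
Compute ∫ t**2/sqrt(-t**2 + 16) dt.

Substitute t = 4·sin(θ), so dt = 4·cos(θ) dθ and the radical becomes sqrt(-t**2 + 16) = 4·cos(θ) by the Pythagorean identity.
Integrate the resulting trig expression in θ, then back-substitute θ = asin(t/4), sin(θ) = t/4, cos(θ) = sqrt(-t**2 + 16)/4 (absorbing any constant into C).

-t*sqrt(-t**2 + 16)/2 + 8*asin(t/4) + C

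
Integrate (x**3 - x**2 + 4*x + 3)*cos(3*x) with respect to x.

x**3*sin(3*x)/3 - x**2*sin(3*x)/3 + x**2*cos(3*x)/3 + 10*x*sin(3*x)/9 - 2*x*cos(3*x)/9 + 29*sin(3*x)/27 + 10*cos(3*x)/27 + C

Use integration by parts with u = x**3 - x**2 + 4*x + 3, dv = cos(3*x) dx, so v = sin(3*x)/3.
Apply parts 3 times (tabular method): alternate signs, differentiate u down to 0, integrate dv up.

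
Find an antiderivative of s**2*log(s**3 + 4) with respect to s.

s**3*log(s**3 + 4)/3 - s**3/3 + 4*log(s**3 + 4)/3 + C

Let u = s**3 + 4, so du = (3*s**2) ds.
The integral becomes (1/3)·∫ log(u) du; integrate by parts with u′=log(u), dv′=du.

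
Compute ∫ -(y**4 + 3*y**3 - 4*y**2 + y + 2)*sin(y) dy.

Use integration by parts with u = y**4 + 3*y**3 - 4*y**2 + y + 2, dv = -sin(y) dy, so v = cos(y).
Apply parts 4 times (tabular method): alternate signs, differentiate u down to 0, integrate dv up.

y**4*cos(y) - 4*y**3*sin(y) + 3*y**3*cos(y) - 9*y**2*sin(y) - 16*y**2*cos(y) + 32*y*sin(y) - 17*y*cos(y) + 17*sin(y) + 34*cos(y) + C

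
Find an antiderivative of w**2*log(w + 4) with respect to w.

Use integration by parts with u = log(w + 4), dv = w**2 dw.
Then du = 1/(w + 4) dw and v = w**3/3.

w**3*log(w + 4)/3 - w**3/9 + 2*w**2/3 - 16*w/3 + 64*log(w + 4)/3 + C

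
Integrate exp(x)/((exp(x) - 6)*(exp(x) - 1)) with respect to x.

Let u = e^x, du = e^x dx.
The integral becomes ∫ du/((u-1)(u-6)); decompose into partial fractions.

log(exp(x) - 6)/5 - log(exp(x) - 1)/5 + C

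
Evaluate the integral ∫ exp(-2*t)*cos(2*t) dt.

Let I denote the integral. Integrate by parts with u = cos(2*t), dv = exp(-2*t) dt, so v = -exp(-2*t)/2: I = -exp(-2*t)*cos(2*t)/2 − ∫ exp(-2*t)*sin(2*t) dt.
Apply parts again with u = sin(2*t), dv = exp(-2*t) dt: ∫ exp(-2*t)*sin(2*t) dt = -exp(-2*t)*sin(2*t)/2 + I. Substituting back brings back I: I = exp(-2*t)*sin(2*t)/2 - exp(-2*t)*cos(2*t)/2 − I.
Solving for I: (1 + 1)·I equals the remaining terms, so I = (1/2)·(exp(-2*t)*sin(2*t)/2 - exp(-2*t)*cos(2*t)/2).

exp(-2*t)*sin(2*t)/4 - exp(-2*t)*cos(2*t)/4 + C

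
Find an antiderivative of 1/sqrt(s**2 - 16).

log(s + sqrt(s**2 - 16)) + C

Substitute s = 4·sec(θ), so ds = 4·sec(θ)*tan(θ) dθ and the radical becomes sqrt(s**2 - 16) = 4·tan(θ) by the Pythagorean identity.
Integrate the resulting trig expression in θ, then back-substitute sec(θ) = s/4, tan(θ) = sqrt(s**2 - 16)/4 (absorbing any constant into C).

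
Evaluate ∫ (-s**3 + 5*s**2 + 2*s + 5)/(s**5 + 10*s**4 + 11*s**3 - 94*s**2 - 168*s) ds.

Factor the denominator: s*(s - 3)*(s + 2)*(s + 4)*(s + 7).
Partial-fraction decomposition: 193/(350*(s + 7)) - 47/(56*(s + 4)) + 29/(100*(s + 2)) + 29/(1050*(s - 3)) - 5/(168*s).
Integrate each term: A/(s−a) contributes A·log|s−a|.

-5*log(s)/168 + 29*log(s - 3)/1050 + 29*log(s + 2)/100 - 47*log(s + 4)/56 + 193*log(s + 7)/350 + C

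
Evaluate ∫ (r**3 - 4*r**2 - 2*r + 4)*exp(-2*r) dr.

(-4*r**3 + 10*r**2 + 18*r - 7)*exp(-2*r)/8 + C

Use integration by parts with u = r**3 - 4*r**2 - 2*r + 4, dv = exp(-2*r) dr, so v = -exp(-2*r)/2.
Apply parts 3 times (tabular method): alternate signs, differentiate u down to 0, integrate dv up.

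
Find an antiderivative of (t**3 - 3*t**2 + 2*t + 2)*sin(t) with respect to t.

Use integration by parts with u = t**3 - 3*t**2 + 2*t + 2, dv = sin(t) dt, so v = -cos(t).
Apply parts 3 times (tabular method): alternate signs, differentiate u down to 0, integrate dv up.

-t**3*cos(t) + 3*t**2*sin(t) + 3*t**2*cos(t) - 6*t*sin(t) + 4*t*cos(t) - 4*sin(t) - 8*cos(t) + C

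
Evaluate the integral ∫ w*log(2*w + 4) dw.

w**2*log(2*w + 4)/2 - w**2/4 + w - 2*log(w + 2) + C

Use integration by parts with u = log(2*w + 4), dv = w dw.
Then du = 2/(2*w + 4) dw and v = w**2/2.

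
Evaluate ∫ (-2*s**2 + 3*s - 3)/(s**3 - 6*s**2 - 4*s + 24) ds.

-57*log(s - 6)/32 + 5*log(s - 2)/16 - 17*log(s + 2)/32 + C

Factor the denominator: (s - 6)*(s - 2)*(s + 2).
Partial-fraction decomposition: -17/(32*(s + 2)) + 5/(16*(s - 2)) - 57/(32*(s - 6)).
Integrate each term: A/(s−a) contributes A·log|s−a|.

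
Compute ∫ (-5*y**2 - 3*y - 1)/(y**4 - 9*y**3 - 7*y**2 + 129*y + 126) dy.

-267*log(y - 7)/80 + 199*log(y - 6)/63 - 3*log(y + 1)/112 + 37*log(y + 3)/180 + C

Factor the denominator: (y - 7)*(y - 6)*(y + 1)*(y + 3).
Partial-fraction decomposition: 37/(180*(y + 3)) - 3/(112*(y + 1)) + 199/(63*(y - 6)) - 267/(80*(y - 7)).
Integrate each term: A/(y−a) contributes A·log|y−a|.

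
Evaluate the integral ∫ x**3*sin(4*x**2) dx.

Let u = x², du = 2x dx; rewrite as (1/2)∫ u^1·sin(4u) du.
Now integrate by parts 1 time.

-x**2*cos(4*x**2)/8 + sin(4*x**2)/32 + C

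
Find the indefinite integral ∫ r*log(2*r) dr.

Use integration by parts with u = log(2*r), dv = r dr.
Then du = 1/r dr and v = r**2/2.

r**2*(log(r) + log(2))/2 - r**2/4 + C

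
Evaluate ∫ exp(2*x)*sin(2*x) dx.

exp(2*x)*sin(2*x)/4 - exp(2*x)*cos(2*x)/4 + C

Let I denote the integral. Integrate by parts with u = sin(2*x), dv = exp(2*x) dx, so v = exp(2*x)/2: I = exp(2*x)*sin(2*x)/2 − ∫ exp(2*x)*cos(2*x) dx.
Apply parts again with u = cos(2*x), dv = exp(2*x) dx: ∫ exp(2*x)*cos(2*x) dx = exp(2*x)*cos(2*x)/2 + I. Substituting back brings back I: I = exp(2*x)*sin(2*x)/2 - exp(2*x)*cos(2*x)/2 − I.
Solving for I: (1 + 1)·I equals the remaining terms, so I = (1/2)·(exp(2*x)*sin(2*x)/2 - exp(2*x)*cos(2*x)/2).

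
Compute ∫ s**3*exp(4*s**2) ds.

Let u = s², du = 2s ds; rewrite as (1/2)∫ u^1·exp(4u) du.
Now integrate by parts 1 time.

(4*s**2 - 1)*exp(4*s**2)/32 + C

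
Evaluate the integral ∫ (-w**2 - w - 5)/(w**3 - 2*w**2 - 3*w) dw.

Factor the denominator: w*(w - 3)*(w + 1).
Partial-fraction decomposition: -5/(4*(w + 1)) - 17/(12*(w - 3)) + 5/(3*w).
Integrate each term: A/(w−a) contributes A·log|w−a|.

5*log(w)/3 - 17*log(w - 3)/12 - 5*log(w + 1)/4 + C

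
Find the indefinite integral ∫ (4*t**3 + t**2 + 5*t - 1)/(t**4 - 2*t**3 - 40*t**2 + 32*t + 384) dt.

Factor the denominator: (t - 6)*(t - 4)*(t + 4)**2.
Partial-fraction decomposition: 5211/(3200*(t + 4)) - 261/(80*(t + 4)**2) - 291/(128*(t - 4)) + 929/(200*(t - 6)).
Integrate each term; A/(t−a) gives A·log|t−a|; A/(t−a)² gives −A/(t−a).

929*log(t - 6)/200 - 291*log(t - 4)/128 + 5211*log(t + 4)/3200 + 261/(80*t + 320) + C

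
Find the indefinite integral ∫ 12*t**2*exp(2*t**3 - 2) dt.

2*exp(2*t**3 - 2) + C

Let u = 2*t**3 - 2, so du = (6*t**2) dt.
Rewriting, the integral becomes 2·∫ e^u du = 2·e^u.
Substituting back, u = 2*t**3 - 2.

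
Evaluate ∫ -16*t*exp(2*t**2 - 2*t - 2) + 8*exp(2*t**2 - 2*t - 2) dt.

-4*exp(2*t**2 - 2*t - 2) + C

Let u = 2*t**2 - 2*t - 2, so du = (4*t - 2) dt.
Rewriting, the integral becomes -4·∫ e^u du = -4·e^u.
Substituting back, u = 2*t**2 - 2*t - 2.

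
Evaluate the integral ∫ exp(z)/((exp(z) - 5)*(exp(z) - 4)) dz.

Let u = e^z, du = e^z dz.
The integral becomes ∫ du/((u-5)(u-4)); decompose into partial fractions.

log(exp(z) - 5) - log(exp(z) - 4) + C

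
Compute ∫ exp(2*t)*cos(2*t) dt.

exp(2*t)*sin(2*t)/4 + exp(2*t)*cos(2*t)/4 + C

Let I denote the integral. Integrate by parts with u = cos(2*t), dv = exp(2*t) dt, so v = exp(2*t)/2: I = exp(2*t)*cos(2*t)/2 + ∫ exp(2*t)*sin(2*t) dt.
Apply parts again with u = sin(2*t), dv = exp(2*t) dt: ∫ exp(2*t)*sin(2*t) dt = exp(2*t)*sin(2*t)/2 − I. Substituting back brings back I: I = exp(2*t)*sin(2*t)/2 + exp(2*t)*cos(2*t)/2 − I.
Solving for I: (1 + 1)·I equals the remaining terms, so I = (1/2)·(exp(2*t)*sin(2*t)/2 + exp(2*t)*cos(2*t)/2).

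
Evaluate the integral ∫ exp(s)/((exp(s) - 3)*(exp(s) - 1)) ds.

Let u = e^s, du = e^s ds.
The integral becomes ∫ du/((u-3)(u-1)); decompose into partial fractions.

log(exp(s) - 3)/2 - log(exp(s) - 1)/2 + C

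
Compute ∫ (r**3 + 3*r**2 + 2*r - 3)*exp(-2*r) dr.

Use integration by parts with u = r**3 + 3*r**2 + 2*r - 3, dv = exp(-2*r) dr, so v = -exp(-2*r)/2.
Apply parts 3 times (tabular method): alternate signs, differentiate u down to 0, integrate dv up.

(-4*r**3 - 18*r**2 - 26*r - 1)*exp(-2*r)/8 + C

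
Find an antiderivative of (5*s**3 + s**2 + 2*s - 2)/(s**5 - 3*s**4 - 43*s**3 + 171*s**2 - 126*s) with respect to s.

log(s)/63 + 563*log(s - 6)/585 - 37*log(s - 3)/45 + 3*log(s - 1)/40 - 841*log(s + 7)/3640 + C

Factor the denominator: s*(s - 6)*(s - 3)*(s - 1)*(s + 7).
Partial-fraction decomposition: -841/(3640*(s + 7)) + 3/(40*(s - 1)) - 37/(45*(s - 3)) + 563/(585*(s - 6)) + 1/(63*s).
Integrate each term: A/(s−a) contributes A·log|s−a|.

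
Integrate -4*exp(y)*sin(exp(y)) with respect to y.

Let u = exp(y), so du = (exp(y)) dy.
Rewriting, the integral becomes -4·∫ sin(u) du = -4·-cos(u).
Substituting back, u = exp(y).

4*cos(exp(y)) + C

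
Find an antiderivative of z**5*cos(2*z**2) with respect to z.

Let u = z², du = 2z dz; rewrite as (1/2)∫ u^2·cos(2u) du.
Now integrate by parts 2 times.

z**4*sin(2*z**2)/4 + z**2*cos(2*z**2)/4 - sin(2*z**2)/8 + C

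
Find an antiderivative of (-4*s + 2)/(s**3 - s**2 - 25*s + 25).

-9*log(s - 5)/20 + log(s - 1)/12 + 11*log(s + 5)/30 + C

Factor the denominator: (s - 5)*(s - 1)*(s + 5).
Partial-fraction decomposition: 11/(30*(s + 5)) + 1/(12*(s - 1)) - 9/(20*(s - 5)).
Integrate each term: A/(s−a) contributes A·log|s−a|.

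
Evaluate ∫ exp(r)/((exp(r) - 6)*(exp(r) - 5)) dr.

Let u = e^r, du = e^r dr.
The integral becomes ∫ du/((u-6)(u-5)); decompose into partial fractions.

log(exp(r) - 6) - log(exp(r) - 5) + C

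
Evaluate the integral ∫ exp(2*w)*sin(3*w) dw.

Let I denote the integral. Integrate by parts with u = sin(3*w), dv = exp(2*w) dw, so v = exp(2*w)/2: I = exp(2*w)*sin(3*w)/2 − (3/2)·∫ exp(2*w)*cos(3*w) dw.
Apply parts again with u = cos(3*w), dv = exp(2*w) dw: ∫ exp(2*w)*cos(3*w) dw = exp(2*w)*cos(3*w)/2 + (3/2)·I. Substituting back brings back I: I = exp(2*w)*sin(3*w)/2 - 3*exp(2*w)*cos(3*w)/4 − (9/4)·I.
Solving for I: (1 + 9/4)·I equals the remaining terms, so I = (4/13)·(exp(2*w)*sin(3*w)/2 - 3*exp(2*w)*cos(3*w)/4).

2*exp(2*w)*sin(3*w)/13 - 3*exp(2*w)*cos(3*w)/13 + C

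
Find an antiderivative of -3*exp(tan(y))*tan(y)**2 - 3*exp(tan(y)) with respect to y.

Let u = tan(y), so du = (tan(y)**2 + 1) dy.
Rewriting, the integral becomes -3·∫ e^u du = -3·e^u.
Substituting back, u = tan(y).

-3*exp(tan(y)) + C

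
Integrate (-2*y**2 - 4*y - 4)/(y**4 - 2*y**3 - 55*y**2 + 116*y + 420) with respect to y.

Factor the denominator: (y - 6)*(y - 5)*(y + 2)*(y + 7).
Partial-fraction decomposition: 37/(390*(y + 7)) - 1/(70*(y + 2)) + 37/(42*(y - 5)) - 25/(26*(y - 6)).
Integrate each term: A/(y−a) contributes A·log|y−a|.

-25*log(y - 6)/26 + 37*log(y - 5)/42 - log(y + 2)/70 + 37*log(y + 7)/390 + C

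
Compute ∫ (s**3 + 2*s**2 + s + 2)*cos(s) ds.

s**3*sin(s) + 2*s**2*sin(s) + 3*s**2*cos(s) - 5*s*sin(s) + 4*s*cos(s) - 2*sin(s) - 5*cos(s) + C

Use integration by parts with u = s**3 + 2*s**2 + s + 2, dv = cos(s) ds, so v = sin(s).
Apply parts 3 times (tabular method): alternate signs, differentiate u down to 0, integrate dv up.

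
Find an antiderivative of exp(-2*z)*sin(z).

Let I denote the integral. Integrate by parts with u = sin(z), dv = exp(-2*z) dz, so v = -exp(-2*z)/2: I = -exp(-2*z)*sin(z)/2 + (1/2)·∫ exp(-2*z)*cos(z) dz.
Apply parts again with u = cos(z), dv = exp(-2*z) dz: ∫ exp(-2*z)*cos(z) dz = -exp(-2*z)*cos(z)/2 − (1/2)·I. Substituting back brings back I: I = -exp(-2*z)*sin(z)/2 - exp(-2*z)*cos(z)/4 − (1/4)·I.
Solving for I: (1 + 1/4)·I equals the remaining terms, so I = (4/5)·(-exp(-2*z)*sin(z)/2 - exp(-2*z)*cos(z)/4).

-2*exp(-2*z)*sin(z)/5 - exp(-2*z)*cos(z)/5 + C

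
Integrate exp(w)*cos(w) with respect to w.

Let I denote the integral. Integrate by parts with u = cos(w), dv = exp(w) dw, so v = exp(w): I = exp(w)*cos(w) + ∫ exp(w)*sin(w) dw.
Apply parts again with u = sin(w), dv = exp(w) dw: ∫ exp(w)*sin(w) dw = exp(w)*sin(w) − I. Substituting back brings back I: I = exp(w)*sin(w) + exp(w)*cos(w) − I.
Solving for I: (1 + 1)·I equals the remaining terms, so I = (1/2)·(exp(w)*sin(w) + exp(w)*cos(w)).

exp(w)*sin(w)/2 + exp(w)*cos(w)/2 + C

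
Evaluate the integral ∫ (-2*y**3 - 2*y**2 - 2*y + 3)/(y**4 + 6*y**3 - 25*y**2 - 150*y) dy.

-log(y)/50 - 307*log(y - 5)/550 + 213*log(y + 5)/50 - 125*log(y + 6)/22 + C

Factor the denominator: y*(y - 5)*(y + 5)*(y + 6).
Partial-fraction decomposition: -125/(22*(y + 6)) + 213/(50*(y + 5)) - 307/(550*(y - 5)) - 1/(50*y).
Integrate each term: A/(y−a) contributes A·log|y−a|.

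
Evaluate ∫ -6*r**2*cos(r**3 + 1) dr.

-2*sin(r**3 + 1) + C

Let u = r**3 + 1, so du = (3*r**2) dr.
Rewriting, the integral becomes -2·∫ cos(u) du = -2·sin(u).
Substituting back, u = r**3 + 1.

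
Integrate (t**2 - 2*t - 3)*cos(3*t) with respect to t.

Use integration by parts with u = t**2 - 2*t - 3, dv = cos(3*t) dt, so v = sin(3*t)/3.
Apply parts 2 times (tabular method): alternate signs, differentiate u down to 0, integrate dv up.

t**2*sin(3*t)/3 - 2*t*sin(3*t)/3 + 2*t*cos(3*t)/9 - 29*sin(3*t)/27 - 2*cos(3*t)/9 + C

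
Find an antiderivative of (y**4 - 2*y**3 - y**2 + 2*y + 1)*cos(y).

Use integration by parts with u = y**4 - 2*y**3 - y**2 + 2*y + 1, dv = cos(y) dy, so v = sin(y).
Apply parts 4 times (tabular method): alternate signs, differentiate u down to 0, integrate dv up.

y**4*sin(y) - 2*y**3*sin(y) + 4*y**3*cos(y) - 13*y**2*sin(y) - 6*y**2*cos(y) + 14*y*sin(y) - 26*y*cos(y) + 27*sin(y) + 14*cos(y) + C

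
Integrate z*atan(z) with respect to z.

z**2*atan(z)/2 - z/2 + atan(z)/2 + C

Use integration by parts with u = arctan(z), dv = z dz.
Then du = 1/(z**2 + 1) dz.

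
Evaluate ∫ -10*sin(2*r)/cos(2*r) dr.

Let u = cos(2*r), so du = (-2*sin(2*r)) dr.
Rewriting, the integral becomes 5·∫ 1/u du = 5·log(u).
Substituting back, u = cos(2*r).

5*log(cos(2*r)) + C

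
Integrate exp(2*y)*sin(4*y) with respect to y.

Let I denote the integral. Integrate by parts with u = sin(4*y), dv = exp(2*y) dy, so v = exp(2*y)/2: I = exp(2*y)*sin(4*y)/2 − 2·∫ exp(2*y)*cos(4*y) dy.
Apply parts again with u = cos(4*y), dv = exp(2*y) dy: ∫ exp(2*y)*cos(4*y) dy = exp(2*y)*cos(4*y)/2 + 2·I. Substituting back brings back I: I = exp(2*y)*sin(4*y)/2 - exp(2*y)*cos(4*y) − 4·I.
Solving for I: (1 + 4)·I equals the remaining terms, so I = (1/5)·(exp(2*y)*sin(4*y)/2 - exp(2*y)*cos(4*y)).

exp(2*y)*sin(4*y)/10 - exp(2*y)*cos(4*y)/5 + C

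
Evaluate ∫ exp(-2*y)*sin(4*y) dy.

Let I denote the integral. Integrate by parts with u = sin(4*y), dv = exp(-2*y) dy, so v = -exp(-2*y)/2: I = -exp(-2*y)*sin(4*y)/2 + 2·∫ exp(-2*y)*cos(4*y) dy.
Apply parts again with u = cos(4*y), dv = exp(-2*y) dy: ∫ exp(-2*y)*cos(4*y) dy = -exp(-2*y)*cos(4*y)/2 − 2·I. Substituting back brings back I: I = -exp(-2*y)*sin(4*y)/2 - exp(-2*y)*cos(4*y) − 4·I.
Solving for I: (1 + 4)·I equals the remaining terms, so I = (1/5)·(-exp(-2*y)*sin(4*y)/2 - exp(-2*y)*cos(4*y)).

-exp(-2*y)*sin(4*y)/10 - exp(-2*y)*cos(4*y)/5 + C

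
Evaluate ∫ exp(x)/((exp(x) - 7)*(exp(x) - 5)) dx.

Let u = e^x, du = e^x dx.
The integral becomes ∫ du/((u-7)(u-5)); decompose into partial fractions.

log(exp(x) - 7)/2 - log(exp(x) - 5)/2 + C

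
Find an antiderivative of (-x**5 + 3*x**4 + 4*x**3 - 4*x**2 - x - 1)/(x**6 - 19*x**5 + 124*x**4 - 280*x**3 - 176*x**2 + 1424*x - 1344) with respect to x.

-2812*log(x - 7)/225 + 3175*log(x - 6)/256 - 23*log(x - 4)/48 - 673*log(x - 2)/1600 - 11*log(x + 2)/2304 + 29/(160*x - 320) + C

Factor the denominator: (x - 7)*(x - 6)*(x - 4)*(x - 2)**2*(x + 2).
Partial-fraction decomposition: -11/(2304*(x + 2)) - 673/(1600*(x - 2)) - 29/(160*(x - 2)**2) - 23/(48*(x - 4)) + 3175/(256*(x - 6)) - 2812/(225*(x - 7)).
Integrate each term; A/(x−a) gives A·log|x−a|; A/(x−a)² gives −A/(x−a).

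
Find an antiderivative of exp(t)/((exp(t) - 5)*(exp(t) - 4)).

log(exp(t) - 5) - log(exp(t) - 4) + C

Let u = e^t, du = e^t dt.
The integral becomes ∫ du/((u-4)(u-5)); decompose into partial fractions.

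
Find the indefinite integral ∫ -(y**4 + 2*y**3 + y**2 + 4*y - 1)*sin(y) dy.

Use integration by parts with u = y**4 + 2*y**3 + y**2 + 4*y - 1, dv = -sin(y) dy, so v = cos(y).
Apply parts 4 times (tabular method): alternate signs, differentiate u down to 0, integrate dv up.

y**4*cos(y) - 4*y**3*sin(y) + 2*y**3*cos(y) - 6*y**2*sin(y) - 11*y**2*cos(y) + 22*y*sin(y) - 8*y*cos(y) + 8*sin(y) + 21*cos(y) + C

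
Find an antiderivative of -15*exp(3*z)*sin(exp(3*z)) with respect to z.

Let u = exp(3*z), so du = (3*exp(3*z)) dz.
Rewriting, the integral becomes -5·∫ sin(u) du = -5·-cos(u).
Substituting back, u = exp(3*z).

5*cos(exp(3*z)) + C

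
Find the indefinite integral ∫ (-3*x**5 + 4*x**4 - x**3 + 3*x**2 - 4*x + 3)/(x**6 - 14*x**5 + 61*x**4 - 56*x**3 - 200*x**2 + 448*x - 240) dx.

-18273*log(x - 6)/640 + 1157*log(x - 5)/42 - 47*log(x - 2)/24 + log(x - 1)/30 - 191*log(x + 2)/2688 + 11/(16*x - 32) + C

Factor the denominator: (x - 6)*(x - 5)*(x - 2)**2*(x - 1)*(x + 2).
Partial-fraction decomposition: -191/(2688*(x + 2)) + 1/(30*(x - 1)) - 47/(24*(x - 2)) - 11/(16*(x - 2)**2) + 1157/(42*(x - 5)) - 18273/(640*(x - 6)).
Integrate each term; A/(x−a) gives A·log|x−a|; A/(x−a)² gives −A/(x−a).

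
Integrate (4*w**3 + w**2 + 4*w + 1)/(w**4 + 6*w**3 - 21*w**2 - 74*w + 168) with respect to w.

13*log(w - 3)/7 - 5*log(w - 2)/6 - 85*log(w + 4)/42 + 5*log(w + 7) + C

Factor the denominator: (w - 3)*(w - 2)*(w + 4)*(w + 7).
Partial-fraction decomposition: 5/(w + 7) - 85/(42*(w + 4)) - 5/(6*(w - 2)) + 13/(7*(w - 3)).
Integrate each term: A/(w−a) contributes A·log|w−a|.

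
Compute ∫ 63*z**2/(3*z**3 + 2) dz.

Let u = 3*z**3 + 2, so du = (9*z**2) dz.
Rewriting, the integral becomes 7·∫ 1/u du = 7·log(u).
Substituting back, u = 3*z**3 + 2.

7*log(3*z**3 + 2) + C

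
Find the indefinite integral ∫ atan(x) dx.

Use integration by parts with u = arctan(x), dv = dx.
Then du = 1/(x**2 + 1) dx.

x*atan(x) - log(x**2 + 1)/2 + C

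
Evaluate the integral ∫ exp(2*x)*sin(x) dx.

2*exp(2*x)*sin(x)/5 - exp(2*x)*cos(x)/5 + C

Let I denote the integral. Integrate by parts with u = sin(x), dv = exp(2*x) dx, so v = exp(2*x)/2: I = exp(2*x)*sin(x)/2 − (1/2)·∫ exp(2*x)*cos(x) dx.
Apply parts again with u = cos(x), dv = exp(2*x) dx: ∫ exp(2*x)*cos(x) dx = exp(2*x)*cos(x)/2 + (1/2)·I. Substituting back brings back I: I = exp(2*x)*sin(x)/2 - exp(2*x)*cos(x)/4 − (1/4)·I.
Solving for I: (1 + 1/4)·I equals the remaining terms, so I = (4/5)·(exp(2*x)*sin(x)/2 - exp(2*x)*cos(x)/4).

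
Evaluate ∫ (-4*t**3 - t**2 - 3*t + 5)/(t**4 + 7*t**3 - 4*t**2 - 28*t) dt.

Factor the denominator: t*(t - 2)*(t + 2)*(t + 7).
Partial-fraction decomposition: -1349/(315*(t + 7)) + 39/(40*(t + 2)) - 37/(72*(t - 2)) - 5/(28*t).
Integrate each term: A/(t−a) contributes A·log|t−a|.

-5*log(t)/28 - 37*log(t - 2)/72 + 39*log(t + 2)/40 - 1349*log(t + 7)/315 + C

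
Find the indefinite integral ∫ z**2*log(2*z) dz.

z**3*(log(z) + log(2))/3 - z**3/9 + C

Use integration by parts with u = log(2*z), dv = z**2 dz.
Then du = 1/z dz and v = z**3/3.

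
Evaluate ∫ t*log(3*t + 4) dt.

Use integration by parts with u = log(3*t + 4), dv = t dt.
Then du = 3/(3*t + 4) dt and v = t**2/2.

t**2*log(3*t + 4)/2 - t**2/4 + 2*t/3 - 8*log(3*t + 4)/9 + C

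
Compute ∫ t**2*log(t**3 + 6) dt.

t**3*log(t**3 + 6)/3 - t**3/3 + 2*log(t**3 + 6) + C

Let u = t**3 + 6, so du = (3*t**2) dt.
The integral becomes (1/3)·∫ log(u) du; integrate by parts with u′=log(u), dv′=du.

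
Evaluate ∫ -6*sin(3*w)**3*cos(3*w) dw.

-sin(3*w)**4/2 + C

Let u = sin(3*w), so du = (3*cos(3*w)) dw.
Rewriting, the integral becomes -2·∫ u^3 du = -2·u^4/4.
Substituting back, u = sin(3*w).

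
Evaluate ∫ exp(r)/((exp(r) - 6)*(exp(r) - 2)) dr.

Let u = e^r, du = e^r dr.
The integral becomes ∫ du/((u-2)(u-6)); decompose into partial fractions.

log(exp(r) - 6)/4 - log(exp(r) - 2)/4 + C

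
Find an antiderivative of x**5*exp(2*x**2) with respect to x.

(2*x**4 - 2*x**2 + 1)*exp(2*x**2)/8 + C

Let u = x², du = 2x dx; rewrite as (1/2)∫ u^2·exp(2u) du.
Now integrate by parts 2 times.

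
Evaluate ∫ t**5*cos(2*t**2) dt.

Let u = t², du = 2t dt; rewrite as (1/2)∫ u^2·cos(2u) du.
Now integrate by parts 2 times.

t**4*sin(2*t**2)/4 + t**2*cos(2*t**2)/4 - sin(2*t**2)/8 + C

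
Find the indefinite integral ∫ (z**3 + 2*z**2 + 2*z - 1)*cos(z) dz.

Use integration by parts with u = z**3 + 2*z**2 + 2*z - 1, dv = cos(z) dz, so v = sin(z).
Apply parts 3 times (tabular method): alternate signs, differentiate u down to 0, integrate dv up.

z**3*sin(z) + 2*z**2*sin(z) + 3*z**2*cos(z) - 4*z*sin(z) + 4*z*cos(z) - 5*sin(z) - 4*cos(z) + C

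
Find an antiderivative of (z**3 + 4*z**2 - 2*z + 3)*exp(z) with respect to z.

Use integration by parts with u = z**3 + 4*z**2 - 2*z + 3, dv = exp(z) dz, so v = exp(z).
Apply parts 3 times (tabular method): alternate signs, differentiate u down to 0, integrate dv up.

(z**3 + z**2 - 4*z + 7)*exp(z) + C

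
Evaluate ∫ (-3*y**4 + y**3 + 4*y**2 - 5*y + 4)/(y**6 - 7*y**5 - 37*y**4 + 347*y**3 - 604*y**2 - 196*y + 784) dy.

Factor the denominator: (y - 7)*(y - 4)*(y - 2)**2*(y + 1)*(y + 7).
Partial-fraction decomposition: 2437/(24948*(y + 7)) + 1/(240*(y + 1)) - 121/(405*(y - 2)) - 1/(9*(y - 2)**2) + 164/(165*(y - 4)) - 1339/(1680*(y - 7)).
Integrate each term; A/(y−a) gives A·log|y−a|; A/(y−a)² gives −A/(y−a).

-1339*log(y - 7)/1680 + 164*log(y - 4)/165 - 121*log(y - 2)/405 + log(y + 1)/240 + 2437*log(y + 7)/24948 + 1/(9*y - 18) + C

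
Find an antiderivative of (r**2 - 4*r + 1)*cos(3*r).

Use integration by parts with u = r**2 - 4*r + 1, dv = cos(3*r) dr, so v = sin(3*r)/3.
Apply parts 2 times (tabular method): alternate signs, differentiate u down to 0, integrate dv up.

r**2*sin(3*r)/3 - 4*r*sin(3*r)/3 + 2*r*cos(3*r)/9 + 7*sin(3*r)/27 - 4*cos(3*r)/9 + C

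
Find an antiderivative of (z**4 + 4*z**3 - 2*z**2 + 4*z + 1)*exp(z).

Use integration by parts with u = z**4 + 4*z**3 - 2*z**2 + 4*z + 1, dv = exp(z) dz, so v = exp(z).
Apply parts 4 times (tabular method): alternate signs, differentiate u down to 0, integrate dv up.

(z**4 - 2*z**2 + 8*z - 7)*exp(z) + C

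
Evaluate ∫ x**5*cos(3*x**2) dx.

Let u = x², du = 2x dx; rewrite as (1/2)∫ u^2·cos(3u) du.
Now integrate by parts 2 times.

x**4*sin(3*x**2)/6 + x**2*cos(3*x**2)/9 - sin(3*x**2)/27 + C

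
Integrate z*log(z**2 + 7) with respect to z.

Let u = z**2 + 7, so du = (2*z) dz.
The integral becomes (1/2)·∫ log(u) du; integrate by parts with u′=log(u), dv′=du.

z**2*log(z**2 + 7)/2 - z**2/2 + 7*log(z**2 + 7)/2 + C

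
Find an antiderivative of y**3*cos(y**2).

y**2*sin(y**2)/2 + cos(y**2)/2 + C

Let u = y², du = 2y dy; rewrite as (1/2)∫ u^1·cos(1u) du.
Now integrate by parts 1 time.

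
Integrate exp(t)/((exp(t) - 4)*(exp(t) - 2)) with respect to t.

log(exp(t) - 4)/2 - log(exp(t) - 2)/2 + C

Let u = e^t, du = e^t dt.
The integral becomes ∫ du/((u-4)(u-2)); decompose into partial fractions.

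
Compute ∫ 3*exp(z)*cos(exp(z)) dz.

Let u = exp(z), so du = (exp(z)) dz.
Rewriting, the integral becomes 3·∫ cos(u) du = 3·sin(u).
Substituting back, u = exp(z).

3*sin(exp(z)) + C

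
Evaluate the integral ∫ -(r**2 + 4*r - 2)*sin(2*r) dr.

r**2*cos(2*r)/2 - r*sin(2*r)/2 + 2*r*cos(2*r) - sin(2*r) - 5*cos(2*r)/4 + C

Use integration by parts with u = r**2 + 4*r - 2, dv = -sin(2*r) dr, so v = cos(2*r)/2.
Apply parts 2 times (tabular method): alternate signs, differentiate u down to 0, integrate dv up.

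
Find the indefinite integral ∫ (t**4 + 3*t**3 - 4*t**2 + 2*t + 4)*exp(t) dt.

(t**4 - t**3 - t**2 + 4*t)*exp(t) + C

Use integration by parts with u = t**4 + 3*t**3 - 4*t**2 + 2*t + 4, dv = exp(t) dt, so v = exp(t).
Apply parts 4 times (tabular method): alternate signs, differentiate u down to 0, integrate dv up.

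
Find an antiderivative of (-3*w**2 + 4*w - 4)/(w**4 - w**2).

-4*log(w) - 3*log(w - 1)/2 + 11*log(w + 1)/2 - 4/w + C

Factor the denominator: w**2*(w - 1)*(w + 1).
Partial-fraction decomposition: 11/(2*(w + 1)) - 3/(2*(w - 1)) - 4/w + 4/w**2.
Integrate each term; A/(w−a) gives A·log|w−a|; A/(w−a)² gives −A/(w−a).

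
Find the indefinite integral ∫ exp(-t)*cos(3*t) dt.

Let I denote the integral. Integrate by parts with u = cos(3*t), dv = exp(-t) dt, so v = -exp(-t): I = -exp(-t)*cos(3*t) − 3·∫ exp(-t)*sin(3*t) dt.
Apply parts again with u = sin(3*t), dv = exp(-t) dt: ∫ exp(-t)*sin(3*t) dt = -exp(-t)*sin(3*t) + 3·I. Substituting back brings back I: I = 3*exp(-t)*sin(3*t) - exp(-t)*cos(3*t) − 9·I.
Solving for I: (1 + 9)·I equals the remaining terms, so I = (1/10)·(3*exp(-t)*sin(3*t) - exp(-t)*cos(3*t)).

3*exp(-t)*sin(3*t)/10 - exp(-t)*cos(3*t)/10 + C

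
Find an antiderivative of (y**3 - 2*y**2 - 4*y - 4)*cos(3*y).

Use integration by parts with u = y**3 - 2*y**2 - 4*y - 4, dv = cos(3*y) dy, so v = sin(3*y)/3.
Apply parts 3 times (tabular method): alternate signs, differentiate u down to 0, integrate dv up.

y**3*sin(3*y)/3 - 2*y**2*sin(3*y)/3 + y**2*cos(3*y)/3 - 14*y*sin(3*y)/9 - 4*y*cos(3*y)/9 - 32*sin(3*y)/27 - 14*cos(3*y)/27 + C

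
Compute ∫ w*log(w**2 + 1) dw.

w**2*log(w**2 + 1)/2 - w**2/2 + log(w**2 + 1)/2 + C

Let u = w**2 + 1, so du = (2*w) dw.
The integral becomes (1/2)·∫ log(u) du; integrate by parts with u′=log(u), dv′=du.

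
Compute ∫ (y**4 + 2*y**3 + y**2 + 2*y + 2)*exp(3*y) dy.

(27*y**4 + 18*y**3 + 9*y**2 + 48*y + 38)*exp(3*y)/81 + C

Use integration by parts with u = y**4 + 2*y**3 + y**2 + 2*y + 2, dv = exp(3*y) dy, so v = exp(3*y)/3.
Apply parts 4 times (tabular method): alternate signs, differentiate u down to 0, integrate dv up.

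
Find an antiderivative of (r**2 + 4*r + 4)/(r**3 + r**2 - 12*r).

Factor the denominator: r*(r - 3)*(r + 4).
Partial-fraction decomposition: 1/(7*(r + 4)) + 25/(21*(r - 3)) - 1/(3*r).
Integrate each term: A/(r−a) contributes A·log|r−a|.

-log(r)/3 + 25*log(r - 3)/21 + log(r + 4)/7 + C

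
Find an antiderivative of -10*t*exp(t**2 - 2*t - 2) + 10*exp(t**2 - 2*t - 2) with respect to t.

-5*exp(t**2 - 2*t - 2) + C

Let u = t**2 - 2*t - 2, so du = (2*t - 2) dt.
Rewriting, the integral becomes -5·∫ e^u du = -5·e^u.
Substituting back, u = t**2 - 2*t - 2.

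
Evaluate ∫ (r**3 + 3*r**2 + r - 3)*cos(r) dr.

r**3*sin(r) + 3*r**2*sin(r) + 3*r**2*cos(r) - 5*r*sin(r) + 6*r*cos(r) - 9*sin(r) - 5*cos(r) + C

Use integration by parts with u = r**3 + 3*r**2 + r - 3, dv = cos(r) dr, so v = sin(r).
Apply parts 3 times (tabular method): alternate signs, differentiate u down to 0, integrate dv up.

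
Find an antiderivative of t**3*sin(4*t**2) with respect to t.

-t**2*cos(4*t**2)/8 + sin(4*t**2)/32 + C

Let u = t², du = 2t dt; rewrite as (1/2)∫ u^1·sin(4u) du.
Now integrate by parts 1 time.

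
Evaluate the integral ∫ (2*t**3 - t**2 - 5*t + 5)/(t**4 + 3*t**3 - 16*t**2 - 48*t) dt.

Factor the denominator: t*(t - 4)*(t + 3)*(t + 4).
Partial-fraction decomposition: 119/(32*(t + 4)) - 43/(21*(t + 3)) + 97/(224*(t - 4)) - 5/(48*t).
Integrate each term: A/(t−a) contributes A·log|t−a|.

-5*log(t)/48 + 97*log(t - 4)/224 - 43*log(t + 3)/21 + 119*log(t + 4)/32 + C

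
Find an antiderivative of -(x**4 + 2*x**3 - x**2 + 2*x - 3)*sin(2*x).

x**4*cos(2*x)/2 - x**3*sin(2*x) + x**3*cos(2*x) - 3*x**2*sin(2*x)/2 - 2*x**2*cos(2*x) + 2*x*sin(2*x) - x*cos(2*x)/2 + sin(2*x)/4 - cos(2*x)/2 + C

Use integration by parts with u = x**4 + 2*x**3 - x**2 + 2*x - 3, dv = -sin(2*x) dx, so v = cos(2*x)/2.
Apply parts 4 times (tabular method): alternate signs, differentiate u down to 0, integrate dv up.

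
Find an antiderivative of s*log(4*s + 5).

Use integration by parts with u = log(4*s + 5), dv = s ds.
Then du = 4/(4*s + 5) ds and v = s**2/2.

s**2*log(4*s + 5)/2 - s**2/4 + 5*s/8 - 25*log(4*s + 5)/32 + C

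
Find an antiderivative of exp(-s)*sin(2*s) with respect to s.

Let I denote the integral. Integrate by parts with u = sin(2*s), dv = exp(-s) ds, so v = -exp(-s): I = -exp(-s)*sin(2*s) + 2·∫ exp(-s)*cos(2*s) ds.
Apply parts again with u = cos(2*s), dv = exp(-s) ds: ∫ exp(-s)*cos(2*s) ds = -exp(-s)*cos(2*s) − 2·I. Substituting back brings back I: I = -exp(-s)*sin(2*s) - 2*exp(-s)*cos(2*s) − 4·I.
Solving for I: (1 + 4)·I equals the remaining terms, so I = (1/5)·(-exp(-s)*sin(2*s) - 2*exp(-s)*cos(2*s)).

-exp(-s)*sin(2*s)/5 - 2*exp(-s)*cos(2*s)/5 + C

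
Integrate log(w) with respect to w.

Use integration by parts with u = log(w), dv = dw.
Then du = 1/w dw and v = w.

w*log(w) - w + C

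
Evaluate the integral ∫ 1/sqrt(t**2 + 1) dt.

Substitute t = tan(θ), so dt = sec(θ)^2 dθ and the radical becomes sqrt(t**2 + 1) = sec(θ) by the Pythagorean identity.
Integrate the resulting trig expression in θ, then back-substitute tan(θ) = t, sec(θ) = sqrt(t**2 + 1) (absorbing any constant into C).

log(t + sqrt(t**2 + 1)) + C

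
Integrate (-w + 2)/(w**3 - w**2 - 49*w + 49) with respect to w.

Factor the denominator: (w - 7)*(w - 1)*(w + 7).
Partial-fraction decomposition: 9/(112*(w + 7)) - 1/(48*(w - 1)) - 5/(84*(w - 7)).
Integrate each term: A/(w−a) contributes A·log|w−a|.

-5*log(w - 7)/84 - log(w - 1)/48 + 9*log(w + 7)/112 + C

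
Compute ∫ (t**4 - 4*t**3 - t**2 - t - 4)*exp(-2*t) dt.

Use integration by parts with u = t**4 - 4*t**3 - t**2 - t - 4, dv = exp(-2*t) dt, so v = -exp(-2*t)/2.
Apply parts 4 times (tabular method): alternate signs, differentiate u down to 0, integrate dv up.

(-2*t**4 + 4*t**3 + 8*t**2 + 10*t + 13)*exp(-2*t)/4 + C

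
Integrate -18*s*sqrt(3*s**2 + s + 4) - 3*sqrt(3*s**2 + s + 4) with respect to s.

Let u = 3*s**2 + s + 4, so du = (6*s + 1) ds.
Rewriting, the integral becomes -3·∫ √u du = -3·(2/3)u^(3/2).
Substituting back, u = 3*s**2 + s + 4.

-2*(3*s**2 + s + 4)**(3/2) + C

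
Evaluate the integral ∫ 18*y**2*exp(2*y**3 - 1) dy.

3*exp(2*y**3 - 1) + C

Let u = 2*y**3 - 1, so du = (6*y**2) dy.
Rewriting, the integral becomes 3·∫ e^u du = 3·e^u.
Substituting back, u = 2*y**3 - 1.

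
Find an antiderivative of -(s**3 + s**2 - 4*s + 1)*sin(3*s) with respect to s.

Use integration by parts with u = s**3 + s**2 - 4*s + 1, dv = -sin(3*s) ds, so v = cos(3*s)/3.
Apply parts 3 times (tabular method): alternate signs, differentiate u down to 0, integrate dv up.

s**3*cos(3*s)/3 - s**2*sin(3*s)/3 + s**2*cos(3*s)/3 - 2*s*sin(3*s)/9 - 14*s*cos(3*s)/9 + 14*sin(3*s)/27 + 7*cos(3*s)/27 + C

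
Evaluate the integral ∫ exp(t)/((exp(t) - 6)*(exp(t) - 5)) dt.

log(exp(t) - 6) - log(exp(t) - 5) + C

Let u = e^t, du = e^t dt.
The integral becomes ∫ du/((u-6)(u-5)); decompose into partial fractions.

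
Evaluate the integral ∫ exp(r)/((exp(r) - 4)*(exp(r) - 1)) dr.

log(exp(r) - 4)/3 - log(exp(r) - 1)/3 + C

Let u = e^r, du = e^r dr.
The integral becomes ∫ du/((u-4)(u-1)); decompose into partial fractions.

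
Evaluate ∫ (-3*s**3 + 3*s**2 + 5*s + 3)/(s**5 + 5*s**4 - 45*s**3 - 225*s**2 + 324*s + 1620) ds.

Factor the denominator: (s - 6)*(s - 3)*(s + 3)*(s + 5)*(s + 6).
Partial-fraction decomposition: 9/(4*(s + 6)) - 107/(44*(s + 5)) + 8/(27*(s + 3)) + 1/(36*(s - 3)) - 169/(1188*(s - 6)).
Integrate each term: A/(s−a) contributes A·log|s−a|.

-169*log(s - 6)/1188 + log(s - 3)/36 + 8*log(s + 3)/27 - 107*log(s + 5)/44 + 9*log(s + 6)/4 + C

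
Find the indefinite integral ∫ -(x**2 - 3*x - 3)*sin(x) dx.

Use integration by parts with u = x**2 - 3*x - 3, dv = -sin(x) dx, so v = cos(x).
Apply parts 2 times (tabular method): alternate signs, differentiate u down to 0, integrate dv up.

x**2*cos(x) - 2*x*sin(x) - 3*x*cos(x) + 3*sin(x) - 5*cos(x) + C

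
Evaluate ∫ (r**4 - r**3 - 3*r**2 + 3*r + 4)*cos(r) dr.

r**4*sin(r) - r**3*sin(r) + 4*r**3*cos(r) - 15*r**2*sin(r) - 3*r**2*cos(r) + 9*r*sin(r) - 30*r*cos(r) + 34*sin(r) + 9*cos(r) + C

Use integration by parts with u = r**4 - r**3 - 3*r**2 + 3*r + 4, dv = cos(r) dr, so v = sin(r).
Apply parts 4 times (tabular method): alternate signs, differentiate u down to 0, integrate dv up.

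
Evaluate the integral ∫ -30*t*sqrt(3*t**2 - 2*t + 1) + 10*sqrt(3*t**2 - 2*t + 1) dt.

Let u = 3*t**2 - 2*t + 1, so du = (6*t - 2) dt.
Rewriting, the integral becomes -5·∫ √u du = -5·(2/3)u^(3/2).
Substituting back, u = 3*t**2 - 2*t + 1.

-10*(3*t**2 - 2*t + 1)**(3/2)/3 + C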